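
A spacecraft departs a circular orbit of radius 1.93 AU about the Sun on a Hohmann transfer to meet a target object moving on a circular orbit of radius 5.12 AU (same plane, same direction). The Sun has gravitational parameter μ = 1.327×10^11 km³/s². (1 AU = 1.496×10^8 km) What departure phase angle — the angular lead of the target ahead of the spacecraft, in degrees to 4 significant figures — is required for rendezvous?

In km: r₁ = 1.93 × 1.496×10^8 = 2.88728×10^8 km; r₂ = 5.12 × 1.496×10^8 = 7.65952×10^8 km.
Semi-major axis of the transfer orbit: a_t = (2.88728×10^8 + 7.65952×10^8)/2 = 5.2734×10^8 km.
The half-period of the transfer ellipse is t = π√(a_t³/μ) = 1.0444×10^8 s.
The target's mean motion on its circular orbit is ω₂ = √(μ/r₂³) = 1.7184×10^-8 rad/s.
Angle swept by the target during transfer: ω₂·t = 1.7947 rad = 102.83°.
Arrival is 180° from departure on the ellipse, so φ = 180° − 102.83° = 77.17°.

φ = 77.17°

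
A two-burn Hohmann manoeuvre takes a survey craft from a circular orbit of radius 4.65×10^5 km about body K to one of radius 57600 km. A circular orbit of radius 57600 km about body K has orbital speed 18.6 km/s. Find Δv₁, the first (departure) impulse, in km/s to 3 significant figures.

Δv₁ = 3.47 km/s

From the circular-orbit relation v² = μ/r at r = 57600 km: μ = v²r = (18.6)² × 57600 = 1.99273×10^7 km³/s².
Transfer-ellipse semi-major axis a_t = (r₁ + r₂)/2 = (4.650×10^5 + 57600)/2 = 2.613×10^5 km.
Circular speed at r = 4.650×10^5 km: v_c = √(μ/r) = 6.5463 km/s.
Vis-viva on the transfer ellipse at r = 4.650×10^5 km gives v_t = √[μ(2/r − 1/a_t)] = 3.0735 km/s.
Δv₁ = |v_t − v_c| = |3.0735 − 6.5463| = 3.473 km/s.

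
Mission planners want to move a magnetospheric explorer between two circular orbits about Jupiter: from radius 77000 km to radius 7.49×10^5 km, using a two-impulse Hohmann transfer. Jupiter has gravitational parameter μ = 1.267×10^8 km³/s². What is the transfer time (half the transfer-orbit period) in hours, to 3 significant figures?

t = 20.6 hours

Transfer-ellipse semi-major axis a_t = (r₁ + r₂)/2 = (77000 + 7.490×10^5)/2 = 4.130×10^5 km.
Half the transfer-orbit period gives t = π√(a_t³/μ) = 74080 s.
Converting: 74080 s ÷ 3600 s/hour = 20.6 hours.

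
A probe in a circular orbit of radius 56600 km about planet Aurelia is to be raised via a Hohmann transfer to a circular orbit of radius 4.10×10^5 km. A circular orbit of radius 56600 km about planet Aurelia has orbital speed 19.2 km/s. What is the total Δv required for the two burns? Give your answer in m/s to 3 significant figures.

Δv = 9870 m/s

From the circular-orbit relation v² = μ/r at r = 56600 km: μ = v²r = (19.2)² × 56600 = 2.08650×10^7 km³/s².
The Hohmann ellipse has a_t = (r₁ + r₂)/2 = 2.333×10^5 km.
Circular speed at r₁: v₁ = √(μ/r₁) = √(2.08650×10^7/56600) = 19.200 km/s.
On the transfer ellipse at r₁, vis-viva equation gives v_p = √[μ(2/r₁ − 1/a_t)] = 25.453 km/s.
First burn Δv₁ = |v_p − v₁| = 6.253 km/s.
Circular speed at r₂: v₂ = √(μ/r₂) = 7.134 km/s.
Transfer-orbit speed at r₂: v_a = √[μ(2/r₂ − 1/a_t)] = 3.514 km/s.
Second burn Δv₂ = |v₂ − v_a| = 3.620 km/s.
Total Δv = Δv₁ + Δv₂ = 9.873 km/s.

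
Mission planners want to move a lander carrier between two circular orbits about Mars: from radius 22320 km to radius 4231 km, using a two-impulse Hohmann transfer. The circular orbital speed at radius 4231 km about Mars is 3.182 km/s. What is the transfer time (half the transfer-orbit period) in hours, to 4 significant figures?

From the circular-orbit relation v² = μ/r at r = 4231 km: μ = v²r = (3.182)² × 4231 = 42839.4 km³/s².
The Hohmann ellipse has a_t = (r₁ + r₂)/2 = 13275.5 km.
Half the transfer-orbit period gives t = π√(a_t³/μ) = 23217 s.
Converting: 23217 s ÷ 3600 s/hour = 6.449 hours.

t = 6.449 hours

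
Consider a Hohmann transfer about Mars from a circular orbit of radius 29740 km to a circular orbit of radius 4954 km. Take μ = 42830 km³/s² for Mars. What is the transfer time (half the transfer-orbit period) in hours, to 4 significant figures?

Semi-major axis of the transfer orbit: a_t = (29740 + 4954)/2 = 17347 km.
Transfer time t = π√(a_t³/μ) = π√((17347)³ / 42830) = 34683 s.
Converting: 34683 s ÷ 3600 s/hour = 9.634 hours.

t = 9.634 hours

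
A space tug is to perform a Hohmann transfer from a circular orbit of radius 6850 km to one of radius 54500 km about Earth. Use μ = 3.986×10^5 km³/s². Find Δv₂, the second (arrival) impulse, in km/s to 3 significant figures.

Δv₂ = 1.43 km/s

Transfer-ellipse semi-major axis a_t = (r₁ + r₂)/2 = (6850 + 54500)/2 = 30675 km.
On the circular orbit at r = 54500 km, v_c = √(μ/r) = 2.704 km/s.
Vis-viva on the transfer ellipse at r = 54500 km gives v_t = √[μ(2/r − 1/a_t)] = 1.278 km/s.
Δv₂ = |v_t − v_c| = |1.278 − 2.704| = 1.426 km/s.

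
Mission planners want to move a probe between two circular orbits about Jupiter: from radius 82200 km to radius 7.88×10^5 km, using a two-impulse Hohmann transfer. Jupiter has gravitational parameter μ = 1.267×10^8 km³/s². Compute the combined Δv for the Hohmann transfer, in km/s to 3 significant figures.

Δv = 20.7 km/s

The Hohmann ellipse has a_t = (r₁ + r₂)/2 = 4.351×10^5 km.
At r₁ the circular-orbit speed is v₁ = √(μ/r₁) = 39.26 km/s.
Transfer-orbit speed at r₁ (vis-viva): v_p = √[μ(2/r₁ − 1/a_t)] = 52.83 km/s.
First burn Δv₁ = |v_p − v₁| = 13.57 km/s.
Circular speed at r₂: v₂ = √(μ/r₂) = 12.68 km/s.
Transfer-orbit speed at r₂: v_a = √[μ(2/r₂ − 1/a_t)] = 5.511 km/s.
Second burn Δv₂ = |v₂ − v_a| = 7.169 km/s.
Total Δv = Δv₁ + Δv₂ = 20.74 km/s.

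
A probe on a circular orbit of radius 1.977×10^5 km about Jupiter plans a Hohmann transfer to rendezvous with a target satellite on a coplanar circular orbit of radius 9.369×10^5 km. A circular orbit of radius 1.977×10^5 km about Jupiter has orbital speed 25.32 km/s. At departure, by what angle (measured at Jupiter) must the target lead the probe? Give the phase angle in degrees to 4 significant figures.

From the circular-orbit relation v² = μ/r at r = 1.977×10^5 km: μ = v²r = (25.32)² × 1.977×10^5 = 1.26746×10^8 km³/s².
Transfer-ellipse semi-major axis a_t = (r₁ + r₂)/2 = (1.977×10^5 + 9.369×10^5)/2 = 5.673×10^5 km.
The half-period of the transfer ellipse is t = π√(a_t³/μ) = 1.19235×10^5 s.
The target's mean motion on its circular orbit is ω₂ = √(μ/r₂³) = 1.24144×10^-5 rad/s.
Angle swept by the target during transfer: ω₂·t = 1.4802 rad = 84.81°.
The probe traverses 180° on the transfer ellipse, so the target must lead by 180° − 84.81° = 95.19°.

φ = 95.19°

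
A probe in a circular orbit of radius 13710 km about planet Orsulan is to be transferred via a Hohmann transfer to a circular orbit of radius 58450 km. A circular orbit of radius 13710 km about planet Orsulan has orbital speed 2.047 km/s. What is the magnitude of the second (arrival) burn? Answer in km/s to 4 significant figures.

From the circular-orbit relation v² = μ/r at r = 13710 km: μ = v²r = (2.047)² × 13710 = 57447.8 km³/s².
Transfer-ellipse semi-major axis a_t = (r₁ + r₂)/2 = (13710 + 58450)/2 = 36080 km.
Circular speed at r = 58450 km: v_c = √(μ/r) = 0.9914 km/s.
Vis-viva on the transfer ellipse at r = 58450 km gives v_t = √[μ(2/r − 1/a_t)] = 0.6111 km/s.
Δv₂ = |v_t − v_c| = |0.6111 − 0.9914| = 0.3803 km/s.

Δv₂ = 0.3803 km/s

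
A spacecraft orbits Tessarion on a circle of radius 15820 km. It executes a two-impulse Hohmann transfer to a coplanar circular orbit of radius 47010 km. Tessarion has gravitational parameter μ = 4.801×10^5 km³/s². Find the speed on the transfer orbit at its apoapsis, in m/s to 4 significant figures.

Transfer-ellipse semi-major axis a_t = (r₁ + r₂)/2 = (15820 + 47010)/2 = 31415 km.
The apoapsis of the transfer ellipse is at r = 47010 km.
Vis-viva: v = √[μ(2/r − 1/a_t)] = √[4.801×10^5 × (2/47010 − 1/31415)] = 2.268 km/s.

v = 2268 m/s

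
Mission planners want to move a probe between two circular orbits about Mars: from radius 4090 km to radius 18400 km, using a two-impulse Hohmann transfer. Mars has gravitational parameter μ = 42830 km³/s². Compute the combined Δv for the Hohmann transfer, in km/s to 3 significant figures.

Δv = 1.51 km/s

The Hohmann ellipse has a_t = (r₁ + r₂)/2 = 11245 km.
At r₁ the circular-orbit speed is v₁ = √(μ/r₁) = 3.2360 km/s.
On the transfer ellipse at r₁, v² = μ(2/r − 1/a) gives v_p = √[μ(2/r₁ − 1/a_t)] = 4.1394 km/s.
First burn Δv₁ = |v_p − v₁| = 0.9034 km/s.
Circular speed at r₂: v₂ = √(μ/r₂) = 1.5257 km/s.
Transfer-orbit speed at r₂: v_a = √[μ(2/r₂ − 1/a_t)] = 0.92013 km/s.
Second burn Δv₂ = |v₂ − v_a| = 0.6056 km/s.
Δv = Δv₁ + Δv₂ = 0.9034 + 0.6056 = 1.509 km/s.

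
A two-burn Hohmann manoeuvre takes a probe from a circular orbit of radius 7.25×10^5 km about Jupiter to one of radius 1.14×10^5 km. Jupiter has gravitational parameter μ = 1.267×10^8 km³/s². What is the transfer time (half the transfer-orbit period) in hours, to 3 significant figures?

t = 21.1 hours

Semi-major axis of the transfer orbit: a_t = (7.250×10^5 + 1.140×10^5)/2 = 4.195×10^5 km.
Half the transfer-orbit period gives t = π√(a_t³/μ) = 75830 s.
Converting: 75830 s ÷ 3600 s/hour = 21.1 hours.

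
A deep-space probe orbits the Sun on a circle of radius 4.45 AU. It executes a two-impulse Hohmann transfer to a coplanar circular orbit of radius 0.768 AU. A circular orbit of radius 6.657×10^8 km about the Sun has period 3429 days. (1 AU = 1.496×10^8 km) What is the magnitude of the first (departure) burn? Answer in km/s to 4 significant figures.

Δv₁ = 6.458 km/s

From Kepler's third law T² = 4π²r³/μ at r = 6.657×10^8 km, T = 3429 days = 3429 × 86400 s = 2.962656×10^8 s: μ = 4π²r³/T² = 1.32688×10^11 km³/s².
In km: r₁ = 4.45 × 1.496×10^8 = 6.6572×10^8 km; r₂ = 0.768 × 1.496×10^8 = 1.148928×10^8 km.
The Hohmann ellipse has a_t = (r₁ + r₂)/2 = 3.903064×10^8 km.
On the circular orbit at r = 6.6572×10^8 km, v_c = √(μ/r) = 14.118 km/s.
Vis-viva on the transfer ellipse at r = 6.6572×10^8 km gives v_t = √[μ(2/r − 1/a_t)] = 7.6597 km/s.
Δv₁ = |v_t − v_c| = |7.6597 − 14.118| = 6.458 km/s.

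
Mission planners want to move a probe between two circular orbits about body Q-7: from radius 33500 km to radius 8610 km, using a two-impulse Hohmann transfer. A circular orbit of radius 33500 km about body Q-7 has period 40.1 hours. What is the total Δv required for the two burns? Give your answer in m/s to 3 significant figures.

From Kepler's third law T² = 4π²r³/μ at r = 33500 km, T = 40.1 hours = 40.1 × 3600 s = 1.4436×10^5 s: μ = 4π²r³/T² = 71219.7 km³/s².
Semi-major axis of the transfer orbit: a_t = (33500 + 8610)/2 = 21055 km.
Circular speed at r₁: v₁ = √(μ/r₁) = √(71219.7/33500) = 1.4581 km/s.
Transfer-orbit speed at r₁ (vis-viva): v_a = √[μ(2/r₁ − 1/a_t)] = 0.93240 km/s.
First burn Δv₁ = |v_a − v₁| = 0.5257 km/s.
At r₂, v₂ = √(μ/r₂) = 2.8761 km/s.
Transfer-orbit speed at r₂: v_p = √[μ(2/r₂ − 1/a_t)] = 3.6278 km/s.
Second burn Δv₂ = |v₂ − v_p| = 0.7517 km/s.
Total Δv = Δv₁ + Δv₂ = 1.277 km/s.

Δv = 1280 m/s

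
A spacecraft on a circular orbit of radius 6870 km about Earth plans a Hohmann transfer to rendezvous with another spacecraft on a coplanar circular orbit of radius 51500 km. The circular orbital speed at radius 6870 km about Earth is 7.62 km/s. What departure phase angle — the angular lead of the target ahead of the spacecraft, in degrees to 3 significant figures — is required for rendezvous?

φ = 103°

From the circular-orbit relation v² = μ/r at r = 6870 km: μ = v²r = (7.62)² × 6870 = 3.98902×10^5 km³/s².
Semi-major axis of the transfer orbit: a_t = (6870 + 51500)/2 = 29185 km.
Transfer time t = π√(a_t³/μ) = 24800 s.
The target's mean motion on its circular orbit is ω₂ = √(μ/r₂³) = 5.404×10^-5 rad/s.
Angle swept by the target during transfer: ω₂·t = 1.3402 rad = 76.79°.
Arrival is 180° from departure on the ellipse, so φ = 180° − 76.79° = 103°.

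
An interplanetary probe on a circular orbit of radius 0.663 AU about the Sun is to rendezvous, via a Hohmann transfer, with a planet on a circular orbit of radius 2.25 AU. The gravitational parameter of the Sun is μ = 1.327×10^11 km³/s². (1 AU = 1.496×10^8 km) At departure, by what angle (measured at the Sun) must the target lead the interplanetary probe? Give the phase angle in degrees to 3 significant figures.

In km: r₁ = 0.663 × 1.496×10^8 = 9.91848×10^7 km; r₂ = 2.25 × 1.496×10^8 = 3.366×10^8 km.
The Hohmann ellipse has a_t = (r₁ + r₂)/2 = 2.178924×10^8 km.
Transfer time t = π√(a_t³/μ) = 2.77382×10^7 s.
Target angular speed ω₂ = √(μ/r₂³) = 5.89881×10^-8 rad/s.
Angle swept by the target during transfer: ω₂·t = 1.63622 rad = 93.749°.
Arrival is 180° from departure on the ellipse, so φ = 180° − 93.749° = 86.3°.

φ = 86.3°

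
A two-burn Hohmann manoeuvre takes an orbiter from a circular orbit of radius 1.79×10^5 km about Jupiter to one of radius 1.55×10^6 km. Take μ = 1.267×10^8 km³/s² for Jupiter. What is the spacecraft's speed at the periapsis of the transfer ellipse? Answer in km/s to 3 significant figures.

v = 35.6 km/s

The Hohmann ellipse has a_t = (r₁ + r₂)/2 = 8.645×10^5 km.
The periapsis of the transfer ellipse is at r = 1.790×10^5 km.
Vis-viva: v = √[μ(2/r − 1/a_t)] = √[1.267×10^8 × (2/1.790×10^5 − 1/8.645×10^5)] = 35.62 km/s.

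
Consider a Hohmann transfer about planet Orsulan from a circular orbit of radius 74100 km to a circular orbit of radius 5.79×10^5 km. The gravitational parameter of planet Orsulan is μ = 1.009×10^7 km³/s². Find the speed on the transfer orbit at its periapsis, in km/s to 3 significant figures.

The Hohmann ellipse has a_t = (r₁ + r₂)/2 = 3.2655×10^5 km.
The periapsis of the transfer ellipse is at r = 74100 km.
From the vis-viva equation, v = √[μ(2/r − 1/a_t)] = 15.54 km/s.

v = 15.5 km/s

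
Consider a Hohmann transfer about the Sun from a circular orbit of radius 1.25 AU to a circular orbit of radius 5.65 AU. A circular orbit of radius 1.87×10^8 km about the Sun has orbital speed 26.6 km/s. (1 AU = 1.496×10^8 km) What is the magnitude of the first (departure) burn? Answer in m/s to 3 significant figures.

Δv₁ = 7440 m/s

From the circular-orbit relation v² = μ/r at r = 1.87×10^8 km: μ = v²r = (26.6)² × 1.87×10^8 = 1.32314×10^11 km³/s².
In km: r₁ = 1.25 × 1.496×10^8 = 1.870×10^8 km; r₂ = 5.65 × 1.496×10^8 = 8.4524×10^8 km.
Transfer-ellipse semi-major axis a_t = (r₁ + r₂)/2 = (1.870×10^8 + 8.4524×10^8)/2 = 5.1612×10^8 km.
Circular speed at r = 1.870×10^8 km: v_c = √(μ/r) = 26.600 km/s.
Vis-viva on the transfer ellipse at r = 1.870×10^8 km gives v_t = √[μ(2/r − 1/a_t)] = 34.041 km/s.
Δv₁ = |v_t − v_c| = |34.041 − 26.600| = 7.441 km/s.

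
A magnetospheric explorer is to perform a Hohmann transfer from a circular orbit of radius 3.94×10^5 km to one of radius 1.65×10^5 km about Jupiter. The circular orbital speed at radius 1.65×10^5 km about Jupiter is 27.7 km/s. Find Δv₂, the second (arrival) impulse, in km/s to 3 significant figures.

Δv₂ = 5.19 km/s

From the circular-orbit relation v² = μ/r at r = 1.65×10^5 km: μ = v²r = (27.7)² × 1.65×10^5 = 1.26603×10^8 km³/s².
Semi-major axis of the transfer orbit: a_t = (3.940×10^5 + 1.650×10^5)/2 = 2.795×10^5 km.
On the circular orbit at r = 1.650×10^5 km, v_c = √(μ/r) = 27.700 km/s.
Vis-viva on the transfer ellipse at r = 1.650×10^5 km gives v_t = √[μ(2/r − 1/a_t)] = 32.888 km/s.
Δv₂ = |v_t − v_c| = |32.888 − 27.700| = 5.188 km/s.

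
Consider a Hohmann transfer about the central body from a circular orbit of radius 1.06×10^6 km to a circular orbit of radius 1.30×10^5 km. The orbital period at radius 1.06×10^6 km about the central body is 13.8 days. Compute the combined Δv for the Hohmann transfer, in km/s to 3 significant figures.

Δv = 8.31 km/s

From Kepler's third law T² = 4π²r³/μ at r = 1.06×10^6 km, T = 13.8 days = 13.8 × 86400 s = 1.19232×10^6 s: μ = 4π²r³/T² = 3.30744×10^7 km³/s².
Semi-major axis of the transfer orbit: a_t = (1.060×10^6 + 1.300×10^5)/2 = 5.950×10^5 km.
At r₁ the circular-orbit speed is v₁ = √(μ/r₁) = 5.586 km/s.
Transfer-orbit speed at r₁ (v² = μ(2/r − 1/a)): v_a = √[μ(2/r₁ − 1/a_t)] = 2.611 km/s.
First burn Δv₁ = |v_a − v₁| = 2.975 km/s.
At r₂, v₂ = √(μ/r₂) = 15.9505 km/s.
Transfer-orbit speed at r₂: v_p = √[μ(2/r₂ − 1/a_t)] = 21.2897 km/s.
Second burn Δv₂ = |v₂ − v_p| = 5.339 km/s.
Total Δv = Δv₁ + Δv₂ = 8.314 km/s.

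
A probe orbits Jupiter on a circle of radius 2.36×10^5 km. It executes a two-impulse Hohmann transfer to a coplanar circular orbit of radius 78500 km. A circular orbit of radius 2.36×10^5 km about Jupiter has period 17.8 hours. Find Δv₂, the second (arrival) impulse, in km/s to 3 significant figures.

From Kepler's third law T² = 4π²r³/μ at r = 2.36×10^5 km, T = 17.8 hours = 17.8 × 3600 s = 64080 s: μ = 4π²r³/T² = 1.26372×10^8 km³/s².
Transfer-ellipse semi-major axis a_t = (r₁ + r₂)/2 = (2.360×10^5 + 78500)/2 = 1.5725×10^5 km.
On the circular orbit at r = 78500 km, v_c = √(μ/r) = 40.12 km/s.
Vis-viva on the transfer ellipse at r = 78500 km gives v_t = √[μ(2/r − 1/a_t)] = 49.15 km/s.
Δv₂ = |v_t − v_c| = |49.15 − 40.12| = 9.030 km/s.

Δv₂ = 9.03 km/s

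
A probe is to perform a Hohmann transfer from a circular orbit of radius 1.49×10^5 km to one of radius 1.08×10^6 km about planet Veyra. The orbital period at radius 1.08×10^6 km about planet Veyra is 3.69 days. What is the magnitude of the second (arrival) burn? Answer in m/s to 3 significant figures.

From Kepler's third law T² = 4π²r³/μ at r = 1.08×10^6 km, T = 3.69 days = 3.69 × 86400 s = 3.18816×10^5 s: μ = 4π²r³/T² = 4.89272×10^8 km³/s².
Semi-major axis of the transfer orbit: a_t = (1.490×10^5 + 1.080×10^6)/2 = 6.145×10^5 km.
Circular speed at r = 1.080×10^6 km: v_c = √(μ/r) = 21.28 km/s.
Vis-viva on the transfer ellipse at r = 1.080×10^6 km gives v_t = √[μ(2/r − 1/a_t)] = 10.48 km/s.
Δv₂ = |v_t − v_c| = |10.48 − 21.28| = 10.80 km/s.

Δv₂ = 10800 m/s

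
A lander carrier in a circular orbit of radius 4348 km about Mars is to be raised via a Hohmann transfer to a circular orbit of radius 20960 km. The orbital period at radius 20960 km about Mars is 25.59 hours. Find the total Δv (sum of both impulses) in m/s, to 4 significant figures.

Δv = 1492 m/s

From Kepler's third law T² = 4π²r³/μ at r = 20960 km, T = 25.59 hours = 25.59 × 3600 s = 92124 s: μ = 4π²r³/T² = 42833.9 km³/s².
The Hohmann ellipse has a_t = (r₁ + r₂)/2 = 12654 km.
At r₁ the circular-orbit speed is v₁ = √(μ/r₁) = 3.1387 km/s.
On the transfer ellipse at r₁, vis-viva gives v_p = √[μ(2/r₁ − 1/a_t)] = 4.0395 km/s.
First burn Δv₁ = |v_p − v₁| = 0.9008 km/s.
Circular speed at r₂: v₂ = √(μ/r₂) = 1.42955 km/s.
Transfer-orbit speed at r₂: v_a = √[μ(2/r₂ − 1/a_t)] = 0.837971 km/s.
Second burn Δv₂ = |v₂ − v_a| = 0.5916 km/s.
Total Δv = Δv₁ + Δv₂ = 1.492 km/s.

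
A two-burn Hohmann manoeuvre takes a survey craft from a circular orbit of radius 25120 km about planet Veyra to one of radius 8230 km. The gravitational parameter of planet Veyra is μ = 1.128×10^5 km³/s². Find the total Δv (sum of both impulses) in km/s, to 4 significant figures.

Transfer-ellipse semi-major axis a_t = (r₁ + r₂)/2 = (25120 + 8230)/2 = 16675 km.
Circular speed at r₁: v₁ = √(μ/r₁) = √(1.128×10^5/25120) = 2.1191 km/s.
Transfer-orbit speed at r₁ (vis-viva equation): v_a = √[μ(2/r₁ − 1/a_t)] = 1.4887 km/s.
First burn Δv₁ = |v_a − v₁| = 0.6304 km/s.
At r₂, v₂ = √(μ/r₂) = 3.70216 km/s.
Transfer-orbit speed at r₂: v_p = √[μ(2/r₂ − 1/a_t)] = 4.54393 km/s.
Second burn Δv₂ = |v₂ − v_p| = 0.8418 km/s.
Total Δv = Δv₁ + Δv₂ = 1.472 km/s.

Δv = 1.472 km/s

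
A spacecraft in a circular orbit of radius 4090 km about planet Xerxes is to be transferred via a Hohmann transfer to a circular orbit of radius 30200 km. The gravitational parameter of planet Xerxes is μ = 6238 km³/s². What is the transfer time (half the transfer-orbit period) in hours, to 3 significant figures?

Transfer-ellipse semi-major axis a_t = (r₁ + r₂)/2 = (4090 + 30200)/2 = 17145 km.
Transfer time t = π√(a_t³/μ) = π√((17145)³ / 6238) = 89300 s.
Converting: 89300 s ÷ 3600 s/hour = 24.8 hours.

t = 24.8 hours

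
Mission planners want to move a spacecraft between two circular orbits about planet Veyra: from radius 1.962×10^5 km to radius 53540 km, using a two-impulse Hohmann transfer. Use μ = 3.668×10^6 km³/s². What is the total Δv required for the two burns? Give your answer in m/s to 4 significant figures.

The Hohmann ellipse has a_t = (r₁ + r₂)/2 = 1.2487×10^5 km.
Circular speed at r₁: v₁ = √(μ/r₁) = √(3.668×10^6/1.962×10^5) = 4.324 km/s.
Transfer-orbit speed at r₁ (v² = μ(2/r − 1/a)): v_a = √[μ(2/r₁ − 1/a_t)] = 2.831 km/s.
First burn Δv₁ = |v_a − v₁| = 1.493 km/s.
Circular speed at r₂: v₂ = √(μ/r₂) = 8.2770 km/s.
Transfer-orbit speed at r₂: v_p = √[μ(2/r₂ − 1/a_t)] = 10.375 km/s.
Second burn Δv₂ = |v₂ − v_p| = 2.098 km/s.
Δv = Δv₁ + Δv₂ = 1.493 + 2.098 = 3.591 km/s.

Δv = 3591 m/s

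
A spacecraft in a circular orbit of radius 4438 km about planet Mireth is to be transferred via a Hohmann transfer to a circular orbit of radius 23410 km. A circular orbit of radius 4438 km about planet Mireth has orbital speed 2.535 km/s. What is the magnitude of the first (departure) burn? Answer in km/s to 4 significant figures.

From the circular-orbit relation v² = μ/r at r = 4438 km: μ = v²r = (2.535)² × 4438 = 28519.6 km³/s².
Semi-major axis of the transfer orbit: a_t = (4438 + 23410)/2 = 13924 km.
Circular speed at r = 4438 km: v_c = √(μ/r) = 2.535 km/s.
Transfer-orbit speed at the same r (vis-viva, a = a_t): v_t = √[μ(2/r − 1/a_t)] = 3.287 km/s.
Δv₁ = |v_t − v_c| = |3.287 − 2.535| = 0.7520 km/s.

Δv₁ = 0.7520 km/s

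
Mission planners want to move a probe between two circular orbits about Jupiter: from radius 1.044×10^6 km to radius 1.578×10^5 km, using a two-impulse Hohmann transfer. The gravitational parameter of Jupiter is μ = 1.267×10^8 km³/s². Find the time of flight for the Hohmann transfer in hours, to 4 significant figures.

The Hohmann ellipse has a_t = (r₁ + r₂)/2 = 6.009×10^5 km.
Transfer time t = π√(a_t³/μ) = π√((6.009×10^5)³ / 1.267×10^8) = 1.300×10^5 s.
Converting: 1.300×10^5 s ÷ 3600 s/hour = 36.11 hours.

t = 36.11 hours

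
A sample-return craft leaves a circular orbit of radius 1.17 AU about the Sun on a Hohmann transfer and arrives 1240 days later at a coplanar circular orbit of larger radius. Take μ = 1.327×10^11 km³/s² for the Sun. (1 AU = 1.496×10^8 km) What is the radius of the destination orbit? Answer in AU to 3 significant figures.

r₂ = 6.00 AU

In km: r₁ = 1.17 × 1.496×10^8 = 1.75032×10^8 km.
Transfer time t = 1240 days = 1.07136×10^8 s, and t = π√(a_t³/μ).
So a_t = (μ t²/π²)^(1/3) = (1.327×10^11 × (1.07136×10^8)² / π²)^(1/3) = 5.3639×10^8 km.
Since a_t = (r₁ + r₂)/2, r₂ = 2a_t − r₁ = 2×5.3639×10^8 − 1.75032×10^8 = 8.97748×10^8 km.
In AU: r₂ = 8.97748×10^8 / 1.496×10^8 = 6.00 AU.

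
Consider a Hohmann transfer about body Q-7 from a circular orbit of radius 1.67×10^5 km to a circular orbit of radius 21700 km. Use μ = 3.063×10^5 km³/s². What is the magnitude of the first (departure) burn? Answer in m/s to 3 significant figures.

Δv₁ = 705 m/s

The Hohmann ellipse has a_t = (r₁ + r₂)/2 = 94350 km.
On the circular orbit at r = 1.670×10^5 km, v_c = √(μ/r) = 1.3543 km/s.
Vis-viva on the transfer ellipse at r = 1.670×10^5 km gives v_t = √[μ(2/r − 1/a_t)] = 0.64949 km/s.
Δv₁ = |v_t − v_c| = |0.64949 − 1.3543| = 0.7048 km/s.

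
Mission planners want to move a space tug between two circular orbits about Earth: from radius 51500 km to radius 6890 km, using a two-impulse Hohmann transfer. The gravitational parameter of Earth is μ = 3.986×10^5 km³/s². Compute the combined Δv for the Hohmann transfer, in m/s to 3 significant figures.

Δv = 3930 m/s

Transfer-ellipse semi-major axis a_t = (r₁ + r₂)/2 = (51500 + 6890)/2 = 29195 km.
At r₁ the circular-orbit speed is v₁ = √(μ/r₁) = 2.7821 km/s.
On the transfer ellipse at r₁, v² = μ(2/r − 1/a) gives v_a = √[μ(2/r₁ − 1/a_t)] = 1.3515 km/s.
First burn Δv₁ = |v_a − v₁| = 1.431 km/s.
Circular speed at r₂: v₂ = √(μ/r₂) = 7.6060 km/s.
Transfer-orbit speed at r₂: v_p = √[μ(2/r₂ − 1/a_t)] = 10.102 km/s.
Second burn Δv₂ = |v₂ − v_p| = 2.496 km/s.
Δv = Δv₁ + Δv₂ = 1.431 + 2.496 = 3.927 km/s.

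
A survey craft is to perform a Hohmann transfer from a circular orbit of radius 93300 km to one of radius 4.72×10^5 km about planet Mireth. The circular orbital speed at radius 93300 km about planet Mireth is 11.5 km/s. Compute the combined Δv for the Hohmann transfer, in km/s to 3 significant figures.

From the circular-orbit relation v² = μ/r at r = 93300 km: μ = v²r = (11.5)² × 93300 = 1.23389×10^7 km³/s².
Transfer-ellipse semi-major axis a_t = (r₁ + r₂)/2 = (93300 + 4.720×10^5)/2 = 2.8265×10^5 km.
At r₁ the circular-orbit speed is v₁ = √(μ/r₁) = 11.500 km/s.
Transfer-orbit speed at r₁ (vis-viva equation): v_p = √[μ(2/r₁ − 1/a_t)] = 14.861 km/s.
First burn Δv₁ = |v_p − v₁| = 3.361 km/s.
Circular speed at r₂: v₂ = √(μ/r₂) = 5.113 km/s.
Transfer-orbit speed at r₂: v_a = √[μ(2/r₂ − 1/a_t)] = 2.938 km/s.
Second burn Δv₂ = |v₂ − v_a| = 2.175 km/s.
Total Δv = Δv₁ + Δv₂ = 5.536 km/s.

Δv = 5.54 km/s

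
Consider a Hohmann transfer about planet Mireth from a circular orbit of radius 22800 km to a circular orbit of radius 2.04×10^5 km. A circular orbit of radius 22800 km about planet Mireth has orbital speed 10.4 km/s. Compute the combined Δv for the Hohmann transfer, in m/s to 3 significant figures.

From the circular-orbit relation v² = μ/r at r = 22800 km: μ = v²r = (10.4)² × 22800 = 2.46605×10^6 km³/s².
Transfer-ellipse semi-major axis a_t = (r₁ + r₂)/2 = (22800 + 2.040×10^5)/2 = 1.134×10^5 km.
Circular speed at r₁: v₁ = √(μ/r₁) = √(2.46605×10^6/22800) = 10.400 km/s.
On the transfer ellipse at r₁, v² = μ(2/r − 1/a) gives v_p = √[μ(2/r₁ − 1/a_t)] = 13.949 km/s.
First burn Δv₁ = |v_p − v₁| = 3.549 km/s.
Circular speed at r₂: v₂ = √(μ/r₂) = 3.477 km/s.
Transfer-orbit speed at r₂: v_a = √[μ(2/r₂ − 1/a_t)] = 1.559 km/s.
Second burn Δv₂ = |v₂ − v_a| = 1.918 km/s.
Δv = Δv₁ + Δv₂ = 3.549 + 1.918 = 5.467 km/s.

Δv = 5470 m/s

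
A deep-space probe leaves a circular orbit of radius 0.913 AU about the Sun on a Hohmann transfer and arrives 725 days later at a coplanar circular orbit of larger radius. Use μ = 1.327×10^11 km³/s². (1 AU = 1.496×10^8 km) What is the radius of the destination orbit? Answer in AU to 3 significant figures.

r₂ = 4.10 AU

In km: r₁ = 0.913 × 1.496×10^8 = 1.365848×10^8 km.
Transfer time t = 725 days = 6.264×10^7 s, and t = π√(a_t³/μ).
So a_t = (μ t²/π²)^(1/3) = (1.327×10^11 × (6.264×10^7)² / π²)^(1/3) = 3.7505×10^8 km.
Since a_t = (r₁ + r₂)/2, r₂ = 2a_t − r₁ = 2×3.7505×10^8 − 1.365848×10^8 = 6.135152×10^8 km.
In AU: r₂ = 6.135152×10^8 / 1.496×10^8 = 4.10 AU.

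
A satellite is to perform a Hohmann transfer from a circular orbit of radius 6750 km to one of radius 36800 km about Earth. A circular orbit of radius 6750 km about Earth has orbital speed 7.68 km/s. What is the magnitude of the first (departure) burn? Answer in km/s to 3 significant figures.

Δv₁ = 2.30 km/s

From the circular-orbit relation v² = μ/r at r = 6750 km: μ = v²r = (7.68)² × 6750 = 3.98131×10^5 km³/s².
Semi-major axis of the transfer orbit: a_t = (6750 + 36800)/2 = 21775 km.
On the circular orbit at r = 6750 km, v_c = √(μ/r) = 7.680 km/s.
Transfer-orbit speed at the same r (vis-viva, a = a_t): v_t = √[μ(2/r − 1/a_t)] = 9.984 km/s.
Δv₁ = |v_t − v_c| = |9.984 − 7.680| = 2.304 km/s.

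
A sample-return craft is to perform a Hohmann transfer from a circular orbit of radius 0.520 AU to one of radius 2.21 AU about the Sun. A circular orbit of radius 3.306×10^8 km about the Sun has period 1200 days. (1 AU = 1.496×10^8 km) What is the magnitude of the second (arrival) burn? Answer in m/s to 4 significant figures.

From Kepler's third law T² = 4π²r³/μ at r = 3.306×10^8 km, T = 1200 days = 1200 × 86400 s = 1.0368×10^8 s: μ = 4π²r³/T² = 1.32702×10^11 km³/s².
In km: r₁ = 0.520 × 1.496×10^8 = 7.7792×10^7 km; r₂ = 2.21 × 1.496×10^8 = 3.30616×10^8 km.
The Hohmann ellipse has a_t = (r₁ + r₂)/2 = 2.04204×10^8 km.
Circular speed at r = 3.30616×10^8 km: v_c = √(μ/r) = 20.0344 km/s.
Vis-viva on the transfer ellipse at r = 3.30616×10^8 km gives v_t = √[μ(2/r − 1/a_t)] = 12.3655 km/s.
Δv₂ = |v_t − v_c| = |12.3655 − 20.0344| = 7.669 km/s.

Δv₂ = 7669 m/s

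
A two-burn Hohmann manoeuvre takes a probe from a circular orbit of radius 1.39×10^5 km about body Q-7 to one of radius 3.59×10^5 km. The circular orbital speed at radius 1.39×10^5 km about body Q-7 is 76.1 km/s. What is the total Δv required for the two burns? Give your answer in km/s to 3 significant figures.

Δv = 27.2 km/s

From the circular-orbit relation v² = μ/r at r = 1.39×10^5 km: μ = v²r = (76.1)² × 1.39×10^5 = 8.04978×10^8 km³/s².
Transfer-ellipse semi-major axis a_t = (r₁ + r₂)/2 = (1.390×10^5 + 3.590×10^5)/2 = 2.490×10^5 km.
Circular speed at r₁: v₁ = √(μ/r₁) = √(8.04978×10^8/1.390×10^5) = 76.10 km/s.
On the transfer ellipse at r₁, vis-viva gives v_p = √[μ(2/r₁ − 1/a_t)] = 91.38 km/s.
First burn Δv₁ = |v_p − v₁| = 15.28 km/s.
At r₂, v₂ = √(μ/r₂) = 47.35 km/s.
Transfer-orbit speed at r₂: v_a = √[μ(2/r₂ − 1/a_t)] = 35.38 km/s.
Second burn Δv₂ = |v₂ − v_a| = 11.97 km/s.
Total Δv = Δv₁ + Δv₂ = 27.25 km/s.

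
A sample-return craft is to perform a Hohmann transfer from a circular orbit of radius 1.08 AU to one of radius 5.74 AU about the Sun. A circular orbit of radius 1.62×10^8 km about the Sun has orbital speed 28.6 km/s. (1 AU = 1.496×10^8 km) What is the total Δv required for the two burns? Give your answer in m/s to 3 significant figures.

From the circular-orbit relation v² = μ/r at r = 1.62×10^8 km: μ = v²r = (28.6)² × 1.62×10^8 = 1.32510×10^11 km³/s².
In km: r₁ = 1.08 × 1.496×10^8 = 1.61568×10^8 km; r₂ = 5.74 × 1.496×10^8 = 8.58704×10^8 km.
Semi-major axis of the transfer orbit: a_t = (1.61568×10^8 + 8.58704×10^8)/2 = 5.10136×10^8 km.
Circular speed at r₁: v₁ = √(μ/r₁) = √(1.32510×10^11/1.61568×10^8) = 28.6382 km/s.
On the transfer ellipse at r₁, vis-viva gives v_p = √[μ(2/r₁ − 1/a_t)] = 37.1556 km/s.
First burn Δv₁ = |v_p − v₁| = 8.517 km/s.
At r₂, v₂ = √(μ/r₂) = 12.422 km/s.
Transfer-orbit speed at r₂: v_a = √[μ(2/r₂ − 1/a_t)] = 6.9910 km/s.
Second burn Δv₂ = |v₂ − v_a| = 5.431 km/s.
Δv = Δv₁ + Δv₂ = 8.517 + 5.431 = 13.95 km/s.

Δv = 13900 m/s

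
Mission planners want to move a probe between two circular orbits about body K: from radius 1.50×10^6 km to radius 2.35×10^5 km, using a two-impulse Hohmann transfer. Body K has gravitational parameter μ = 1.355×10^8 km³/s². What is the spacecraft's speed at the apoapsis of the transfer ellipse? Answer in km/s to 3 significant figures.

v = 4.95 km/s

The Hohmann ellipse has a_t = (r₁ + r₂)/2 = 8.675×10^5 km.
The apoapsis of the transfer ellipse is at r = 1.500×10^6 km.
Vis-viva: v = √[μ(2/r − 1/a_t)] = √[1.355×10^8 × (2/1.500×10^6 − 1/8.675×10^5)] = 4.947 km/s.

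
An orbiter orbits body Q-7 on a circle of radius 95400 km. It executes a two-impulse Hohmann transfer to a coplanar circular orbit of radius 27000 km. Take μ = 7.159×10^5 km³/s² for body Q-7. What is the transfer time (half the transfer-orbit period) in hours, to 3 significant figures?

t = 15.6 hours

Transfer-ellipse semi-major axis a_t = (r₁ + r₂)/2 = (95400 + 27000)/2 = 61200 km.
Transfer time t = π√(a_t³/μ) = π√((61200)³ / 7.159×10^5) = 56210 s.
Converting: 56210 s ÷ 3600 s/hour = 15.6 hours.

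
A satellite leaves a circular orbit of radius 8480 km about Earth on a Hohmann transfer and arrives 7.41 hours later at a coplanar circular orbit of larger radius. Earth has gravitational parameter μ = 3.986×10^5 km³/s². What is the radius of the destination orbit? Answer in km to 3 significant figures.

r₂ = 52800 km

Transfer time t = 7.41 hours = 26676 s, and t = π√(a_t³/μ).
So a_t = (μ t²/π²)^(1/3) = (3.986×10^5 × (26676)² / π²)^(1/3) = 30631 km.
Since a_t = (r₁ + r₂)/2, r₂ = 2a_t − r₁ = 2×30631 − 8480 = 52782 km.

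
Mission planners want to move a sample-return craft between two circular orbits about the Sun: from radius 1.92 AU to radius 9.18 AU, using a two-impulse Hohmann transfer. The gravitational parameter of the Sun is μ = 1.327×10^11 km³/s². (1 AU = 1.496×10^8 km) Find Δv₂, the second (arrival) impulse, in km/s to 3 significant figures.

Δv₂ = 4.05 km/s

In km: r₁ = 1.92 × 1.496×10^8 = 2.87232×10^8 km; r₂ = 9.18 × 1.496×10^8 = 1.373328×10^9 km.
Semi-major axis of the transfer orbit: a_t = (2.87232×10^8 + 1.373328×10^9)/2 = 8.3028×10^8 km.
Circular speed at r = 1.373328×10^9 km: v_c = √(μ/r) = 9.830 km/s.
Transfer-orbit speed at the same r (vis-viva, a = a_t): v_t = √[μ(2/r − 1/a_t)] = 5.782 km/s.
Δv₂ = |v_t − v_c| = |5.782 − 9.830| = 4.048 km/s.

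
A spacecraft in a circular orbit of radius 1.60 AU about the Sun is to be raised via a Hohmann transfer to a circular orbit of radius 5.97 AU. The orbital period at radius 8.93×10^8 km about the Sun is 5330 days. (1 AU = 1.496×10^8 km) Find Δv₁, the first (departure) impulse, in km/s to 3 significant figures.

From Kepler's third law T² = 4π²r³/μ at r = 8.93×10^8 km, T = 5330 days = 5330 × 86400 s = 4.60512×10^8 s: μ = 4π²r³/T² = 1.32566×10^11 km³/s².
In km: r₁ = 1.60 × 1.496×10^8 = 2.3936×10^8 km; r₂ = 5.97 × 1.496×10^8 = 8.93112×10^8 km.
Transfer-ellipse semi-major axis a_t = (r₁ + r₂)/2 = (2.3936×10^8 + 8.93112×10^8)/2 = 5.66236×10^8 km.
Circular speed at r = 2.3936×10^8 km: v_c = √(μ/r) = 23.534 km/s.
Vis-viva on the transfer ellipse at r = 2.3936×10^8 km gives v_t = √[μ(2/r − 1/a_t)] = 29.556 km/s.
Δv₁ = |v_t − v_c| = |29.556 − 23.534| = 6.022 km/s.

Δv₁ = 6.02 km/s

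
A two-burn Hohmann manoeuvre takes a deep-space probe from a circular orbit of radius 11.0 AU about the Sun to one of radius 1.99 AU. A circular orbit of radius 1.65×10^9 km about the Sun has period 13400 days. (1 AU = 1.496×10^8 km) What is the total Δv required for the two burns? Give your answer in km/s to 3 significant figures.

From Kepler's third law T² = 4π²r³/μ at r = 1.65×10^9 km, T = 13400 days = 13400 × 86400 s = 1.15776×10^9 s: μ = 4π²r³/T² = 1.32304×10^11 km³/s².
In km: r₁ = 11.0 × 1.496×10^8 = 1.6456×10^9 km; r₂ = 1.99 × 1.496×10^8 = 2.97704×10^8 km.
Transfer-ellipse semi-major axis a_t = (r₁ + r₂)/2 = (1.6456×10^9 + 2.97704×10^8)/2 = 9.71652×10^8 km.
At r₁ the circular-orbit speed is v₁ = √(μ/r₁) = 8.9665 km/s.
On the transfer ellipse at r₁, v² = μ(2/r − 1/a) gives v_a = √[μ(2/r₁ − 1/a_t)] = 4.9632 km/s.
First burn Δv₁ = |v_a − v₁| = 4.003 km/s.
At r₂, v₂ = √(μ/r₂) = 21.081 km/s.
Transfer-orbit speed at r₂: v_p = √[μ(2/r₂ − 1/a_t)] = 27.435 km/s.
Second burn Δv₂ = |v₂ − v_p| = 6.354 km/s.
Total Δv = Δv₁ + Δv₂ = 10.36 km/s.

Δv = 10.4 km/s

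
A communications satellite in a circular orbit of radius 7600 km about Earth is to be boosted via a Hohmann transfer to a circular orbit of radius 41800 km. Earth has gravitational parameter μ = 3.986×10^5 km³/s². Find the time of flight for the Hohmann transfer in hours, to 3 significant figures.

t = 5.37 hours

Semi-major axis of the transfer orbit: a_t = (7600 + 41800)/2 = 24700 km.
Transfer time t = π√(a_t³/μ) = π√((24700)³ / 3.986×10^5) = 19320 s.
Converting: 19320 s ÷ 3600 s/hour = 5.37 hours.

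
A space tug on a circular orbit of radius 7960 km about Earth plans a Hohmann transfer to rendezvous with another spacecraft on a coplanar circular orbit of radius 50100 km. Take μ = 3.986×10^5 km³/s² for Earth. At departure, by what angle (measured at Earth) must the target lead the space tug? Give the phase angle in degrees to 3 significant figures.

Transfer-ellipse semi-major axis a_t = (r₁ + r₂)/2 = (7960 + 50100)/2 = 29030 km.
The half-period of the transfer ellipse is t = π√(a_t³/μ) = 24612 s.
The target's mean motion on its circular orbit is ω₂ = √(μ/r₂³) = 5.6300×10^-5 rad/s.
Angle swept by the target during transfer: ω₂·t = 1.3857 rad = 79.39°.
Arrival is 180° from departure on the ellipse, so φ = 180° − 79.39° = 101°.

φ = 101°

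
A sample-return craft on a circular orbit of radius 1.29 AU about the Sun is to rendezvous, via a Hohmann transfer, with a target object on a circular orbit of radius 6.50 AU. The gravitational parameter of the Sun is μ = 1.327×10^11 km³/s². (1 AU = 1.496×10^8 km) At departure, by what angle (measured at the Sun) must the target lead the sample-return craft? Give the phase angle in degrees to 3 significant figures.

φ = 96.5°

In km: r₁ = 1.29 × 1.496×10^8 = 1.92984×10^8 km; r₂ = 6.50 × 1.496×10^8 = 9.724×10^8 km.
The Hohmann ellipse has a_t = (r₁ + r₂)/2 = 5.82692×10^8 km.
Transfer time t = π√(a_t³/μ) = 1.21303×10^8 s.
Target angular speed ω₂ = √(μ/r₂³) = 1.20135×10^-8 rad/s.
Angle swept by the target during transfer: ω₂·t = 1.4573 rad = 83.50°.
Arrival is 180° from departure on the ellipse, so φ = 180° − 83.50° = 96.5°.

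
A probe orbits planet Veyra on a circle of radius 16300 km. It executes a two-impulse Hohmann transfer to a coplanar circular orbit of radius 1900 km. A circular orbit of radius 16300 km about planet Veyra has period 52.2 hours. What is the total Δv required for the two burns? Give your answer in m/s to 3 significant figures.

From Kepler's third law T² = 4π²r³/μ at r = 16300 km, T = 52.2 hours = 52.2 × 3600 s = 1.8792×10^5 s: μ = 4π²r³/T² = 4841.46 km³/s².
Transfer-ellipse semi-major axis a_t = (r₁ + r₂)/2 = (16300 + 1900)/2 = 9100 km.
Circular speed at r₁: v₁ = √(μ/r₁) = √(4841.46/16300) = 0.5450 km/s.
Transfer-orbit speed at r₁ (vis-viva): v_a = √[μ(2/r₁ − 1/a_t)] = 0.2490 km/s.
First burn Δv₁ = |v_a − v₁| = 0.2960 km/s.
Circular speed at r₂: v₂ = √(μ/r₂) = 1.5963 km/s.
Transfer-orbit speed at r₂: v_p = √[μ(2/r₂ − 1/a_t)] = 2.1364 km/s.
Second burn Δv₂ = |v₂ − v_p| = 0.5401 km/s.
Δv = Δv₁ + Δv₂ = 0.2960 + 0.5401 = 0.8361 km/s.

Δv = 836 m/s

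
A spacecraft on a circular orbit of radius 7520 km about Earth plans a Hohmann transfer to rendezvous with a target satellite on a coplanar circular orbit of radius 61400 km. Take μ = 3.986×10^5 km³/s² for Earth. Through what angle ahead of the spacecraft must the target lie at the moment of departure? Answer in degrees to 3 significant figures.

φ = 104°

The Hohmann ellipse has a_t = (r₁ + r₂)/2 = 34460 km.
The half-period of the transfer ellipse is t = π√(a_t³/μ) = 31830 s.
The target's mean motion on its circular orbit is ω₂ = √(μ/r₂³) = 4.150×10^-5 rad/s.
Angle swept by the target during transfer: ω₂·t = 1.3209 rad = 75.68°.
The spacecraft traverses 180° on the transfer ellipse, so the target must lead by 180° − 75.68° = 104°.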